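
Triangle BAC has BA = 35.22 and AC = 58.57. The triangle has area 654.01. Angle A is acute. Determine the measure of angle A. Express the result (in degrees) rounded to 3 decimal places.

∠A ≈ 39.352°

From area = ½·BA·AC·sin A, we get sin A = 2·area/(BA·AC) ≈ 0.63409.
Taking the acute solution, ∠A ≈ 39.35°.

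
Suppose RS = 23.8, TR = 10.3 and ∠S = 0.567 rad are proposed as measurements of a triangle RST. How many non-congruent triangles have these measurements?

RS·sin S = 23.8·sin(0.567 rad) ≈ 12.78.
Since TR = 10.3 < 12.78 = RS sin S, no triangle exists.

0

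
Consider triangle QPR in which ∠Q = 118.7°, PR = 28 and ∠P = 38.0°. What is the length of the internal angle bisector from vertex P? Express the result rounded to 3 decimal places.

The third angle is ∠R = 180° − ∠Q − ∠P = 23.30°.
Law of sines: RQ = PR·sin P/sin Q ≈ 19.653.
Law of sines: QP = PR·sin R/sin Q ≈ 12.626.
The bisector from P has length 2·QP·PR·cos(∠P/2)/(QP+PR) ≈ 16.456.

16.456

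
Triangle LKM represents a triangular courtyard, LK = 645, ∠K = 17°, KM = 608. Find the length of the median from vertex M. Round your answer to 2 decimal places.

By the law of cosines, ML² = LK² + KM² − 2·LK·KM·cos K = 35640, so ML ≈ 188.79.
Median from M: ½√(2·KM² + 2·ML² − LK²) ≈ 314.08.

m_M ≈ 314.08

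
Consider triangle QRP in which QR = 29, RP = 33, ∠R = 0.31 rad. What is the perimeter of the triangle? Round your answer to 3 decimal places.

72.355

By the law of cosines, PQ² = QR² + RP² − 2·QR·RP·cos R = 107.23, so PQ ≈ 10.355.
Semiperimeter s = (33+10.355+29)/2 = 36.178.
Perimeter = 33 + 10.355 + 29 = 72.355.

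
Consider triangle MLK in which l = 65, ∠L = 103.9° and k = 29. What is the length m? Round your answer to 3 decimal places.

51.621

Law of sines: sin K = k·sin L/l ≈ 0.43309.
Since l ≥ k, only the acute value applies: ∠K ≈ 25.66°.
Then ∠M = 180° − ∠L − ∠K ≈ 50.44°.
Law of sines gives m = l·sin M/sin L ≈ 51.621.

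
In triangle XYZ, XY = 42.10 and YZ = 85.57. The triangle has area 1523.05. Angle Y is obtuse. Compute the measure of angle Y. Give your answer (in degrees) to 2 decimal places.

122.27

From area = ½·XY·YZ·sin Y, we get sin Y = 2·area/(XY·YZ) ≈ 0.84555.
Taking the obtuse solution, ∠Y ≈ 122.27°.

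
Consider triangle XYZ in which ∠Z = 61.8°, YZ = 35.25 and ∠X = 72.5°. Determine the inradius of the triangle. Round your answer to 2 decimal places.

The third angle is ∠Y = 180° − ∠Z − ∠X = 45.70°.
Law of sines: ZX = YZ·sin Y/sin X ≈ 26.452.
Law of sines: XY = YZ·sin Z/sin X ≈ 32.574.
Area = ½·YZ·ZX·sin Z ≈ 410.89.
Semiperimeter s = (35.25+26.452+32.574)/2 = 47.138.
Inradius = area/s = 410.89/47.138 ≈ 8.7166.

8.72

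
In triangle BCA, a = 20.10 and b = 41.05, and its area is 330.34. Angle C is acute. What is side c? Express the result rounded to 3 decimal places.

From area = ½·a·b·sin C, we get sin C = 2·area/(a·b) ≈ 0.80072.
Taking the acute solution, ∠C ≈ 53.20°.
Law of cosines then gives c ≈ 33.175.

33.175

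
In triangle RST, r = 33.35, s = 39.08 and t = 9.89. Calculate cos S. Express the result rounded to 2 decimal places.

By the law of cosines, cos S = (t² + r² − s²) / (2·t·r) ≈ -0.48087, so ∠S ≈ 118.74°.

cos S ≈ -0.48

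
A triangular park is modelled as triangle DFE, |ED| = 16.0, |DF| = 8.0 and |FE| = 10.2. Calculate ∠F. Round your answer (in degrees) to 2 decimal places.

∠F ≈ 122.61°

By the law of cosines, cos F = (|DF|² + |FE|² − |ED|²) / (2·|DF|·|FE|) ≈ -0.53897, so ∠F ≈ 122.61°.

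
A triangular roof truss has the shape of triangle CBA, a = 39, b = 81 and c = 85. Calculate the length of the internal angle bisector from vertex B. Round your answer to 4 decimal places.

By the law of cosines, cos B = (a² + c² − b²) / (2·a·c) ≈ 0.32956, so ∠B ≈ 70.76°.
The bisector from B has length 2·a·c·cos(∠B/2)/(a+c) ≈ 43.594.

43.5945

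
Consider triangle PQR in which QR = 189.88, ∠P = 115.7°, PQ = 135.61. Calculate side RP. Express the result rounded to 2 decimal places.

86.53

Law of sines: sin R = PQ·sin P/QR ≈ 0.64354.
Since QR ≥ PQ, only the acute value applies: ∠R ≈ 40.06°.
Then ∠Q = 180° − ∠P − ∠R ≈ 24.24°.
Law of sines gives RP = QR·sin Q/sin P ≈ 86.528.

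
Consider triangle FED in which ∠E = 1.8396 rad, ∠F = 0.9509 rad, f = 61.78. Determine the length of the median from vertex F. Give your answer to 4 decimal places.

The third angle is ∠D = π − ∠F − ∠E = 0.3511 rad.
Law of sines: e = f·sin E/sin F ≈ 73.177.
Law of sines: d = f·sin D/sin F ≈ 26.105.
Median from F: ½√(2·e² + 2·d² − f²) ≈ 45.431.

m_F ≈ 45.4308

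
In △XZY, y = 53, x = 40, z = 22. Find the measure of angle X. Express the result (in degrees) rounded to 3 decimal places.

By the law of cosines, cos X = (z² + y² − x²) / (2·z·y) ≈ 0.72599, so ∠X ≈ 43.45°.

∠X ≈ 43.449°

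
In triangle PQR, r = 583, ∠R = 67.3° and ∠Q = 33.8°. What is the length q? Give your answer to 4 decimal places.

351.5523

The third angle is ∠P = 180° − ∠Q − ∠R = 78.90°.
Law of sines: q = r·sin Q/sin R ≈ 351.55.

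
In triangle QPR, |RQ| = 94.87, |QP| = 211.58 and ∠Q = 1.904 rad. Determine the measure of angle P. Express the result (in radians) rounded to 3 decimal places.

0.354

By the law of cosines, |PR|² = |RQ|² + |QP|² − 2·|RQ|·|QP|·cos Q = 66897, so |PR| ≈ 258.64.
Law of cosines again: cos P = (|QP|² + |PR|² − |RQ|²)/(2·|QP|·|PR|) ≈ 0.93800, so ∠P ≈ 0.354 rad.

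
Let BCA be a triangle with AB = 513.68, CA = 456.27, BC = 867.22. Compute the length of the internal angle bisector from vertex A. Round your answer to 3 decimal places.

By the law of cosines, cos A = (CA² + AB² − BC²) / (2·CA·AB) ≈ -0.59737, so ∠A ≈ 126.68°.
The bisector from A has length 2·CA·AB·cos(∠A/2)/(CA+AB) ≈ 216.84.

t_A ≈ 216.836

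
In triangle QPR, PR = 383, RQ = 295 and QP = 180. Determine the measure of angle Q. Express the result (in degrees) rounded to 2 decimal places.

By the law of cosines, cos Q = (RQ² + QP² − PR²) / (2·RQ·QP) ≈ -0.25672, so ∠Q ≈ 104.88°.

104.88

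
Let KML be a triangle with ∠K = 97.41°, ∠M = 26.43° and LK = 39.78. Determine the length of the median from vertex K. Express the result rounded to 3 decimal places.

39.784

The third angle is ∠L = 180° − ∠K − ∠M = 56.16°.
Law of sines: ML = LK·sin K/sin M ≈ 88.626.
Law of sines: KM = LK·sin L/sin M ≈ 74.232.
Median from K: ½√(2·LK² + 2·KM² − ML²) ≈ 39.784.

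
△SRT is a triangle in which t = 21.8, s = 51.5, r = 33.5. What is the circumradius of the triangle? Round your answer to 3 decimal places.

By the law of cosines, cos S = (r² + t² − s²) / (2·r·t) ≈ -0.72214, so ∠S ≈ 136.23°.
Circumradius = s/(2 sin S) ≈ 37.225.

37.225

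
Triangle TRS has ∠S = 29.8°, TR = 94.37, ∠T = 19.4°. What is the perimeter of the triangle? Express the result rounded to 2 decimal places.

301.19

The third angle is ∠R = 180° − ∠S − ∠T = 130.80°.
Law of sines: RS = TR·sin T/sin S ≈ 63.074.
Law of sines: ST = TR·sin R/sin S ≈ 143.75.
Semiperimeter s = (63.074+143.75+94.37)/2 = 150.59.
Perimeter = 63.074 + 143.75 + 94.37 = 301.19.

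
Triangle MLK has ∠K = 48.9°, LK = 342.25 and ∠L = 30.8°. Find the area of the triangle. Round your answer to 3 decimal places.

area ≈ 22968.819

The third angle is ∠M = 180° − ∠L − ∠K = 100.30°.
Law of sines: KM = LK·sin L/sin M ≈ 178.12.
Law of sines: ML = LK·sin K/sin M ≈ 262.13.
Area = ½·LK·KM·sin K ≈ 22969.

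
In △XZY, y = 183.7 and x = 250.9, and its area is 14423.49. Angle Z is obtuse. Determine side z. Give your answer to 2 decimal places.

From area = ½·y·x·sin Z, we get sin Z = 2·area/(y·x) ≈ 0.62588.
Taking the obtuse solution, ∠Z ≈ 2.4653 rad.
Law of cosines then gives z ≈ 410.6.

410.60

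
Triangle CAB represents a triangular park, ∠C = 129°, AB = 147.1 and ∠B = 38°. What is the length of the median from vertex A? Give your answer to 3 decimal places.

The third angle is ∠A = 180° − ∠B − ∠C = 13.00°.
Law of sines: BC = AB·sin A/sin C ≈ 42.579.
Law of sines: CA = AB·sin B/sin C ≈ 116.53.
Median from A: ½√(2·CA² + 2·AB² − BC²) ≈ 130.98.

130.981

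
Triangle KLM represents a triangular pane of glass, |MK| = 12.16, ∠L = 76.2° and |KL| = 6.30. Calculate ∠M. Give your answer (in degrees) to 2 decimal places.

∠M ≈ 30.21°

Law of sines: sin M = |KL|·sin L/|MK| ≈ 0.50314.
Since |MK| ≥ |KL|, only the acute value applies: ∠M ≈ 30.21°.
Then ∠K = 180° − ∠L − ∠M ≈ 73.59°.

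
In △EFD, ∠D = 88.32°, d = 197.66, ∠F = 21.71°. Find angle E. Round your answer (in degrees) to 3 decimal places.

∠E ≈ 69.970°

The third angle is ∠E = 180° − ∠F − ∠D = 69.97°.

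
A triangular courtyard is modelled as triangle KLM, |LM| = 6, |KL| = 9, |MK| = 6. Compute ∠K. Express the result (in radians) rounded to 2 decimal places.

0.72

By the law of cosines, cos K = (|MK|² + |KL|² − |LM|²) / (2·|MK|·|KL|) ≈ 0.75000, so ∠K ≈ 0.723 rad.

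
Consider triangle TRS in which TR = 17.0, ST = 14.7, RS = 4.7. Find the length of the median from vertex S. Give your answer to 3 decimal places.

6.844

Median from S: ½√(2·RS² + 2·ST² − TR²) ≈ 6.844.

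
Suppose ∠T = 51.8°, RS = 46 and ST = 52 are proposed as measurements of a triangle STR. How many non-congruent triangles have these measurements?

2

ST·sin T = 52·sin(51.8°) ≈ 40.86.
Since ST sin T < RS < ST (40.86 < 46 < 52), two triangles exist.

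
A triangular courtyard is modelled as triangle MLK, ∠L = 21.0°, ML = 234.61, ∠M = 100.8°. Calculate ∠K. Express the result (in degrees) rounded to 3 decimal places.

The third angle is ∠K = 180° − ∠M − ∠L = 58.20°.

∠K ≈ 58.200°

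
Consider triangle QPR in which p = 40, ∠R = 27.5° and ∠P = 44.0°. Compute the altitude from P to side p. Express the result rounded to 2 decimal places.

The third angle is ∠Q = 180° − ∠P − ∠R = 108.50°.
Law of sines: q = p·sin Q/sin P ≈ 54.607.
Law of sines: r = p·sin R/sin P ≈ 26.589.
Area = ½·p·q·sin R ≈ 504.29.
The altitude from P has length 2·area/p ≈ 25.215.

25.21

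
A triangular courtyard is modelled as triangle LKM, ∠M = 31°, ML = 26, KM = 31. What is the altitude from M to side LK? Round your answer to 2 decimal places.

25.98

By the law of cosines, LK² = KM² + ML² − 2·KM·ML·cos M = 255.25, so LK ≈ 15.976.
Area = ½·KM·ML·sin M ≈ 207.56.
The altitude from M has length 2·area/LK ≈ 25.983.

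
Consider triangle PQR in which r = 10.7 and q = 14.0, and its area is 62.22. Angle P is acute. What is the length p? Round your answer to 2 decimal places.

From area = ½·q·r·sin P, we get sin P = 2·area/(q·r) ≈ 0.83071.
Taking the acute solution, ∠P ≈ 0.980 rad.
Law of cosines then gives p ≈ 11.987.

11.99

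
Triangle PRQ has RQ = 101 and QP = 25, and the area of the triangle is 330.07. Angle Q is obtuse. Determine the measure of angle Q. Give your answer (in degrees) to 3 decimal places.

∠Q ≈ 164.844°

From area = ½·RQ·QP·sin Q, we get sin Q = 2·area/(RQ·QP) ≈ 0.26144.
Taking the obtuse solution, ∠Q ≈ 164.84°.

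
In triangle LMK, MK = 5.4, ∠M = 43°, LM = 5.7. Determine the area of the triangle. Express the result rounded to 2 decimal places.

area ≈ 10.50

Area = ½·LM·MK·sin M ≈ 10.496.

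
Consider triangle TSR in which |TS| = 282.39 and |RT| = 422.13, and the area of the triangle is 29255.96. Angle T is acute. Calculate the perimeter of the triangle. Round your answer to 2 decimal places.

From area = ½·|RT|·|TS|·sin T, we get sin T = 2·area/(|RT|·|TS|) ≈ 0.49085.
Taking the acute solution, ∠T ≈ 29.40°.
Law of cosines then gives |SR| ≈ 224.11.
Perimeter = 224.11 + 422.13 + 282.39 = 928.63.

928.63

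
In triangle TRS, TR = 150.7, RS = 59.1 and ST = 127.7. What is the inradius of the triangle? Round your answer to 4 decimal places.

21.9421

Semiperimeter s = (59.1 + 127.7 + 150.7)/2 = 168.75.
Heron's formula: area = √(168.75·109.65·41.05·18.05) ≈ 3702.7.
Inradius = area/s = 3702.7/168.75 ≈ 21.942.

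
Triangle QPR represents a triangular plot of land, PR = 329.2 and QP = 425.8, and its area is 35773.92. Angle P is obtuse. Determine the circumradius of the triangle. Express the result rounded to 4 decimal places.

From area = ½·QP·PR·sin P, we get sin P = 2·area/(QP·PR) ≈ 0.51042.
Taking the obtuse solution, ∠P ≈ 149.31°.
Law of cosines then gives RQ ≈ 728.53.
Circumradius = RQ/(2 sin P) ≈ 713.65.

713.6511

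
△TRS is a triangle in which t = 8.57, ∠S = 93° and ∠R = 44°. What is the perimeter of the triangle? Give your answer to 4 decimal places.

The third angle is ∠T = 180° − ∠R − ∠S = 43.00°.
Law of sines: r = t·sin R/sin T ≈ 8.7291.
Law of sines: s = t·sin S/sin T ≈ 12.549.
Semiperimeter p = (8.57+8.7291+12.549)/2 = 14.924.
Perimeter = 8.57 + 8.7291 + 12.549 = 29.848.

perimeter ≈ 29.8479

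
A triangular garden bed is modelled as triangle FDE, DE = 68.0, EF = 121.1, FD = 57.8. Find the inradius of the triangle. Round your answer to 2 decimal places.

Semiperimeter s = (68 + 121.1 + 57.8)/2 = 123.45.
Heron's formula: area = √(123.45·55.45·2.35·65.65) ≈ 1027.7.
Inradius = area/s = 1027.7/123.45 ≈ 8.3245.

8.32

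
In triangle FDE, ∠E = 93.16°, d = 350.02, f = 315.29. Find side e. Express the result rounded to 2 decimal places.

483.83

By the law of cosines, e² = f² + d² − 2·f·d·cos E = 2.3409e+05, so e ≈ 483.83.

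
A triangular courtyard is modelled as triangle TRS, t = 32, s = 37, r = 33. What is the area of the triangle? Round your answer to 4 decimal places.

494.1538

Semiperimeter p = (32 + 33 + 37)/2 = 51.
Heron's formula: area = √(51·19·18·14) ≈ 494.15.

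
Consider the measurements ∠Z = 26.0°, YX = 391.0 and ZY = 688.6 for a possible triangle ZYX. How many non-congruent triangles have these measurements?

ZY·sin Z = 688.6·sin(26.0°) ≈ 301.9.
Since ZY sin Z < YX < ZY (301.9 < 391.0 < 688.6), two triangles exist.

2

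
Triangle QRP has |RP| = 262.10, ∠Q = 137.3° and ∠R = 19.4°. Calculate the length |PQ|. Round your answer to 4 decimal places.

The third angle is ∠P = 180° − ∠Q − ∠R = 23.30°.
Law of sines: |PQ| = |RP|·sin R/sin Q ≈ 128.38.

128.3760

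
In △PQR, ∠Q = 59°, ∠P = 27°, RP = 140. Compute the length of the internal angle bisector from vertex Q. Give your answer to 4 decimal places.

The third angle is ∠R = 180° − ∠P − ∠Q = 94.00°.
Law of sines: QR = RP·sin P/sin Q ≈ 74.15.
Law of sines: PQ = RP·sin R/sin Q ≈ 162.93.
The bisector from Q has length 2·PQ·QR·cos(∠Q/2)/(PQ+QR) ≈ 88.704.

88.7040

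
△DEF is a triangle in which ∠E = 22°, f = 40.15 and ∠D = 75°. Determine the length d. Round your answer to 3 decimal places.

39.073

The third angle is ∠F = 180° − ∠D − ∠E = 83.00°.
Law of sines: d = f·sin D/sin F ≈ 39.073.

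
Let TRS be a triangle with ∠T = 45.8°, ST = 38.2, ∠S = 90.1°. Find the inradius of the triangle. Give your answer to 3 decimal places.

The third angle is ∠R = 180° − ∠S − ∠T = 44.10°.
Law of sines: RS = ST·sin T/sin R ≈ 39.353.
Law of sines: TR = ST·sin S/sin R ≈ 54.892.
Area = ½·ST·RS·sin S ≈ 751.63.
Semiperimeter s = (39.353+38.2+54.892)/2 = 66.222.
Inradius = area/s = 751.63/66.222 ≈ 11.35.

11.350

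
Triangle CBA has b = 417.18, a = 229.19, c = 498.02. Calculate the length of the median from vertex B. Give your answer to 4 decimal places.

326.7510

Median from B: ½√(2·a² + 2·c² − b²) ≈ 326.75.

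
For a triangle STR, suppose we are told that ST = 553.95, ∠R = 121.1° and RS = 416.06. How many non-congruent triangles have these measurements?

1

RS·sin R = 416.06·sin(121.1°) ≈ 356.3.
Since ∠R is not acute, a triangle exists only if ST > RS; here ST > RS, so there is exactly one triangle.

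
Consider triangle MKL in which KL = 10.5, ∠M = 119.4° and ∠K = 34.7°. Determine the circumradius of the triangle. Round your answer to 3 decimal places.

6.026

The third angle is ∠L = 180° − ∠M − ∠K = 25.90°.
Law of sines: LM = KL·sin K/sin M ≈ 6.861.
Law of sines: MK = KL·sin L/sin M ≈ 5.2644.
Circumradius = KL/(2 sin M) ≈ 6.0261.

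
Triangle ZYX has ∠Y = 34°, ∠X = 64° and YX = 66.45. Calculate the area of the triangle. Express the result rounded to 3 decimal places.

The third angle is ∠Z = 180° − ∠Y − ∠X = 82.00°.
Law of sines: XZ = YX·sin Y/sin Z ≈ 37.524.
Law of sines: ZY = YX·sin X/sin Z ≈ 60.312.
Area = ½·YX·XZ·sin X ≈ 1120.5.

area ≈ 1120.544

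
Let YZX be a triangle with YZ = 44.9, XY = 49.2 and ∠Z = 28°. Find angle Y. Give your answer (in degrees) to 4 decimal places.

Law of sines: sin X = YZ·sin Z/XY ≈ 0.42844.
Since XY ≥ YZ, only the acute value applies: ∠X ≈ 25.37°.
Then ∠Y = 180° − ∠Z − ∠X ≈ 126.63°.

126.6314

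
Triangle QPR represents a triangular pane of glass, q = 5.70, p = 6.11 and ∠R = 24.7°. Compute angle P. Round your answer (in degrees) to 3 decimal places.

∠P ≈ 86.660°

By the law of cosines, r² = q² + p² − 2·q·p·cos R = 6.5409, so r ≈ 2.5575.
Law of cosines again: cos P = (r² + q² − p²)/(2·r·q) ≈ 0.05827, so ∠P ≈ 86.66°.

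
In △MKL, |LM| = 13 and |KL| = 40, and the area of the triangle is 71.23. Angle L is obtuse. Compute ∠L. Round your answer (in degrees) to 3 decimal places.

∠L ≈ 164.100°

From area = ½·|KL|·|LM|·sin L, we get sin L = 2·area/(|KL|·|LM|) ≈ 0.27396.
Taking the obtuse solution, ∠L ≈ 164.10°.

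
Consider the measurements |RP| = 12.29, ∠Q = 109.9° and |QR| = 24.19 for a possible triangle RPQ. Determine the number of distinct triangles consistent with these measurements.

0

|QR|·sin Q = 24.19·sin(109.9°) ≈ 22.75.
Since ∠Q is not acute, a triangle exists only if |RP| > |QR|; here |RP| ≤ |QR|, so there is no triangle.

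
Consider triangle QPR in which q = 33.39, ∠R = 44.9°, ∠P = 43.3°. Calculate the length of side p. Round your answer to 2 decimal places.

22.91

The third angle is ∠Q = 180° − ∠P − ∠R = 91.80°.
Law of sines: p = q·sin P/sin Q ≈ 22.911.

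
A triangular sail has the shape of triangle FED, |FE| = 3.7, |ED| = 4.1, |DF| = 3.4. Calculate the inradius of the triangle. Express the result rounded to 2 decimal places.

r ≈ 1.06

Semiperimeter s = (4.1 + 3.4 + 3.7)/2 = 5.6.
Heron's formula: area = √(5.6·1.5·2.2·1.9) ≈ 5.9255.
Inradius = area/s = 5.9255/5.6 ≈ 1.0581.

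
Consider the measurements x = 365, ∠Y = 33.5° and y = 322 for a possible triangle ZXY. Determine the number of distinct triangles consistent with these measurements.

x·sin Y = 365·sin(33.5°) ≈ 201.5.
Since x sin Y < y < x (201.5 < 322 < 365), two triangles exist.

2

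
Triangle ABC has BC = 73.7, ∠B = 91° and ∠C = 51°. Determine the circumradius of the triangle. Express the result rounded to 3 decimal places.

The third angle is ∠A = 180° − ∠B − ∠C = 38.00°.
Law of sines: CA = BC·sin B/sin A ≈ 119.69.
Law of sines: AB = BC·sin C/sin A ≈ 93.031.
Circumradius = BC/(2 sin A) ≈ 59.854.

59.854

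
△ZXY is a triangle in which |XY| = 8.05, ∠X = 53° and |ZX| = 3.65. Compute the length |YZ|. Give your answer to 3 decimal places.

By the law of cosines, |YZ|² = |ZX|² + |XY|² − 2·|ZX|·|XY|·cos X = 42.759, so |YZ| ≈ 6.5391.

6.539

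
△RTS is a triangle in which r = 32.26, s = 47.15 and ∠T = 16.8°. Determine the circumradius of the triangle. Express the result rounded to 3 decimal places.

By the law of cosines, t² = s² + r² − 2·s·r·cos T = 351.55, so t ≈ 18.75.
Area = ½·s·r·sin T ≈ 219.82.
Circumradius = t/(2 sin T) ≈ 32.435.

32.435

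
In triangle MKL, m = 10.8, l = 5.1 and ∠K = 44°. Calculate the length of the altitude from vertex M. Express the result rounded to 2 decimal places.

By the law of cosines, k² = l² + m² − 2·l·m·cos K = 63.408, so k ≈ 7.9629.
Area = ½·l·m·sin K ≈ 19.131.
The altitude from M has length 2·area/m ≈ 3.5428.

h_M ≈ 3.54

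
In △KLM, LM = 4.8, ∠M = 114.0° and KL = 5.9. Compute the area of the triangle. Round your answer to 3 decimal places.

Law of sines: sin K = LM·sin M/KL ≈ 0.74322.
Since KL ≥ LM, only the acute value applies: ∠K ≈ 48.01°.
Then ∠L = 180° − ∠M − ∠K ≈ 17.99°.
Law of sines gives MK = KL·sin L/sin M ≈ 1.995.
Area = ½·KL·LM·sin L ≈ 4.3741.

4.374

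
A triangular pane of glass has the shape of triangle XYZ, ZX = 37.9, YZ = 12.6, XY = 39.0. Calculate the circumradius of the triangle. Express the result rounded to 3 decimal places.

R ≈ 19.559

By the law of cosines, cos X = (ZX² + XY² − YZ²) / (2·ZX·XY) ≈ 0.94671, so ∠X ≈ 18.79°.
Circumradius = YZ/(2 sin X) ≈ 19.559.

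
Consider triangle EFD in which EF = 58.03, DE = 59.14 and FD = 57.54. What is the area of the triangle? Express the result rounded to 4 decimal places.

Semiperimeter s = (57.54 + 59.14 + 58.03)/2 = 87.355.
Heron's formula: area = √(87.355·29.815·28.215·29.325) ≈ 1468.

area ≈ 1467.9806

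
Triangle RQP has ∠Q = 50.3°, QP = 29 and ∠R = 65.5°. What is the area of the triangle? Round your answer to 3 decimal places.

The third angle is ∠P = 180° − ∠R − ∠Q = 64.20°.
Law of sines: PR = QP·sin Q/sin R ≈ 24.52.
Law of sines: RQ = QP·sin P/sin R ≈ 28.693.
Area = ½·QP·PR·sin P ≈ 320.1.

area ≈ 320.104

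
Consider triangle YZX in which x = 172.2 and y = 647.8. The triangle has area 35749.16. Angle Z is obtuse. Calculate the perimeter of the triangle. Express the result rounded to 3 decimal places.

From area = ½·x·y·sin Z, we get sin Z = 2·area/(x·y) ≈ 0.64095.
Taking the obtuse solution, ∠Z ≈ 140.14°.
Law of cosines then gives z ≈ 787.75.
Perimeter = 647.8 + 787.75 + 172.2 = 1607.7.

perimeter ≈ 1607.749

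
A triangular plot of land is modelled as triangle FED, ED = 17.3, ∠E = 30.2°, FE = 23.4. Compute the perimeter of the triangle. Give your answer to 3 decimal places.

By the law of cosines, DF² = FE² + ED² − 2·FE·ED·cos E = 147.1, so DF ≈ 12.128.
Semiperimeter s = (17.3+12.128+23.4)/2 = 26.414.
Perimeter = 17.3 + 12.128 + 23.4 = 52.828.

52.828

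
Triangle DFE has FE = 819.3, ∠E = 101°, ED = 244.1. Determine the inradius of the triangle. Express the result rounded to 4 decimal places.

By the law of cosines, DF² = FE² + ED² − 2·FE·ED·cos E = 8.0716e+05, so DF ≈ 898.42.
Area = ½·FE·ED·sin E ≈ 98158.
Semiperimeter s = (819.3+244.1+898.42)/2 = 980.91.
Inradius = area/s = 98158/980.91 ≈ 100.07.

r ≈ 100.0687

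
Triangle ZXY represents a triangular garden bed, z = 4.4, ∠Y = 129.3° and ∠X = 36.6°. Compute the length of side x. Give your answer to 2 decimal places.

10.77

The third angle is ∠Z = 180° − ∠X − ∠Y = 14.10°.
Law of sines: x = z·sin X/sin Z ≈ 10.769.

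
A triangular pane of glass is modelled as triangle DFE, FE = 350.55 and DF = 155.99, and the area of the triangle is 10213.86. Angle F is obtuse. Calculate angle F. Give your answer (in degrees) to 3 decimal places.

From area = ½·DF·FE·sin F, we get sin F = 2·area/(DF·FE) ≈ 0.37357.
Taking the obtuse solution, ∠F ≈ 158.06°.

∠F ≈ 158.064°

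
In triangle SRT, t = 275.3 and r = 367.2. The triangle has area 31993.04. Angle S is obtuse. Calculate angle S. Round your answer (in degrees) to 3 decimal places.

From area = ½·r·t·sin S, we get sin S = 2·area/(r·t) ≈ 0.63296.
Taking the obtuse solution, ∠S ≈ 140.73°.

140.731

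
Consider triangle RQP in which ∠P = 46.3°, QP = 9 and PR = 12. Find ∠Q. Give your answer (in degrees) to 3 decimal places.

By the law of cosines, RQ² = QP² + PR² − 2·QP·PR·cos P = 75.769, so RQ ≈ 8.7046.
Law of cosines again: cos Q = (RQ² + QP² − PR²)/(2·RQ·QP) ≈ 0.08150, so ∠Q ≈ 85.33°.

∠Q ≈ 85.325°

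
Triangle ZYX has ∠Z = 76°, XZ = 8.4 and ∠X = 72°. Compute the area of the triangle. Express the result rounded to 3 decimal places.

The third angle is ∠Y = 180° − ∠X − ∠Z = 32.00°.
Law of sines: YX = XZ·sin Z/sin Y ≈ 15.381.
Law of sines: ZY = XZ·sin X/sin Y ≈ 15.076.
Area = ½·XZ·YX·sin X ≈ 61.437.

61.437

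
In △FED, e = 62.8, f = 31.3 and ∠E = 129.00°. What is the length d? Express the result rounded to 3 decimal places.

Law of sines: sin F = f·sin E/e ≈ 0.38734.
Since e ≥ f, only the acute value applies: ∠F ≈ 22.79°.
Then ∠D = 180° − ∠E − ∠F ≈ 28.21°.
Law of sines gives d = e·sin D/sin E ≈ 38.2.

38.200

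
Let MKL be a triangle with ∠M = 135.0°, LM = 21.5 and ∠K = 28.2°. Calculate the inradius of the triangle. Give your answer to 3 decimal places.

r ≈ 2.992

The third angle is ∠L = 180° − ∠M − ∠K = 16.80°.
Law of sines: KL = LM·sin M/sin K ≈ 32.172.
Law of sines: MK = LM·sin L/sin K ≈ 13.15.
Area = ½·LM·KL·sin L ≈ 99.961.
Semiperimeter s = (32.172+21.5+13.15)/2 = 33.411.
Inradius = area/s = 99.961/33.411 ≈ 2.9918.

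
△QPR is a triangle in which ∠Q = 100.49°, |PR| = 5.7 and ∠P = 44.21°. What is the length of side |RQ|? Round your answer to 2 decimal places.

4.04

The third angle is ∠R = 180° − ∠Q − ∠P = 35.30°.
Law of sines: |RQ| = |PR|·sin P/sin Q ≈ 4.0421.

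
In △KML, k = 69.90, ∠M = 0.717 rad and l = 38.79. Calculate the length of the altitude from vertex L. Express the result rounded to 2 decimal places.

45.93

By the law of cosines, m² = l² + k² − 2·l·k·cos M = 2303, so m ≈ 47.99.
Area = ½·l·k·sin M ≈ 890.87.
The altitude from L has length 2·area/l ≈ 45.933.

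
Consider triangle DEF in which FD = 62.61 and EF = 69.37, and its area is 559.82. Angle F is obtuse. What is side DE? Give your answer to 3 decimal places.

From area = ½·EF·FD·sin F, we get sin F = 2·area/(EF·FD) ≈ 0.25779.
Taking the obtuse solution, ∠F ≈ 165.06°.
Law of cosines then gives DE ≈ 130.86.

130.863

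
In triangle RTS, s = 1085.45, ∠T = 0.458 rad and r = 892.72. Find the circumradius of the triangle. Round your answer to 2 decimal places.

550.37

By the law of cosines, t² = s² + r² − 2·s·r·cos T = 2.3688e+05, so t ≈ 486.7.
Area = ½·s·r·sin T ≈ 2.1422e+05.
Circumradius = t/(2 sin T) ≈ 550.37.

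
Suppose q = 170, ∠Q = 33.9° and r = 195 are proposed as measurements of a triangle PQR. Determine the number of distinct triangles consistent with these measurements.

2

r·sin Q = 195·sin(33.9°) ≈ 108.8.
Since r sin Q < q < r (108.8 < 170 < 195), two triangles exist.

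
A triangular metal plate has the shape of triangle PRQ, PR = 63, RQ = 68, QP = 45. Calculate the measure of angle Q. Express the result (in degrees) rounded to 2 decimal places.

By the law of cosines, cos Q = (RQ² + QP² − PR²) / (2·RQ·QP) ≈ 0.43791, so ∠Q ≈ 64.03°.

64.03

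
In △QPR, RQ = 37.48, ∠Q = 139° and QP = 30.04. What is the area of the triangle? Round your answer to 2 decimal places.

369.33

Area = ½·RQ·QP·sin Q ≈ 369.33.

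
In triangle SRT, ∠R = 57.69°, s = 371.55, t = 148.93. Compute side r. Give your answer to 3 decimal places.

317.925

By the law of cosines, r² = t² + s² − 2·t·s·cos R = 1.0108e+05, so r ≈ 317.93.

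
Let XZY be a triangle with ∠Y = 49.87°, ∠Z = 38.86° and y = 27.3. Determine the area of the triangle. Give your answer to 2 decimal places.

305.72

The third angle is ∠X = 180° − ∠Z − ∠Y = 91.27°.
Law of sines: x = y·sin X/sin Y ≈ 35.697.
Law of sines: z = y·sin Z/sin Y ≈ 22.402.
Area = ½·y·x·sin Z ≈ 305.72.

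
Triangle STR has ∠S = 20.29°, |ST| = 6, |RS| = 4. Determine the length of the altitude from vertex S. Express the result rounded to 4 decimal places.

h_S ≈ 3.1505

By the law of cosines, |TR|² = |RS|² + |ST|² − 2·|RS|·|ST|·cos S = 6.9784, so |TR| ≈ 2.6417.
Area = ½·|RS|·|ST|·sin S ≈ 4.1613.
The altitude from S has length 2·area/|TR| ≈ 3.1505.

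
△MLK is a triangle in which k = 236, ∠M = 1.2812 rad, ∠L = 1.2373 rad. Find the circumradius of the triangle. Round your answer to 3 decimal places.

R ≈ 202.211

The third angle is ∠K = π − ∠M − ∠L = 0.6231 rad.
Law of sines: m = k·sin M/sin K ≈ 387.58.
Law of sines: l = k·sin L/sin K ≈ 382.14.
Circumradius = k/(2 sin K) ≈ 202.21.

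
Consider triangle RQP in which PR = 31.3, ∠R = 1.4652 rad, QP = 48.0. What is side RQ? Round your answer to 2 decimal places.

39.84

Law of sines: sin Q = PR·sin R/QP ≈ 0.64845.
Since QP ≥ PR, only the acute value applies: ∠Q ≈ 0.7055 rad.
Then ∠P = π − ∠R − ∠Q ≈ 0.9708 rad.
Law of sines gives RQ = QP·sin P/sin R ≈ 39.839.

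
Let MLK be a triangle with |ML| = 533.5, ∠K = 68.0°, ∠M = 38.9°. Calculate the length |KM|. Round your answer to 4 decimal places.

550.5489

The third angle is ∠L = 180° − ∠K − ∠M = 73.10°.
Law of sines: |KM| = |ML|·sin L/sin K ≈ 550.55.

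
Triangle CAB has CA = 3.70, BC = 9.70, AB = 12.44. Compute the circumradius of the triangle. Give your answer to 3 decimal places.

8.226

By the law of cosines, cos C = (BC² + CA² − AB²) / (2·BC·CA) ≈ -0.65441, so ∠C ≈ 130.87°.
Circumradius = AB/(2 sin C) ≈ 8.226.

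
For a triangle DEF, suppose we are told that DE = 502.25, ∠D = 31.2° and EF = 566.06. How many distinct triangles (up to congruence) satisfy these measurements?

DE·sin D = 502.25·sin(31.2°) ≈ 260.2.
Since EF ≥ DE, exactly one triangle exists.

1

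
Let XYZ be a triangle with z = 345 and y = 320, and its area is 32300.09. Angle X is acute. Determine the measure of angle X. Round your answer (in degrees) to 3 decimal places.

From area = ½·y·z·sin X, we get sin X = 2·area/(y·z) ≈ 0.58515.
Taking the acute solution, ∠X ≈ 35.81°.

35.813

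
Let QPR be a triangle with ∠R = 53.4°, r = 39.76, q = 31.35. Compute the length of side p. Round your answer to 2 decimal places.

Law of sines: sin Q = q·sin R/r ≈ 0.63301.
Since r ≥ q, only the acute value applies: ∠Q ≈ 39.27°.
Then ∠P = 180° − ∠R − ∠Q ≈ 87.33°.
Law of sines gives p = r·sin P/sin R ≈ 49.472.

49.47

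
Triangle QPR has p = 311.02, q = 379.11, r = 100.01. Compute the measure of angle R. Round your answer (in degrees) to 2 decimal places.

By the law of cosines, cos R = (q² + p² − r²) / (2·q·p) ≈ 0.97725, so ∠R ≈ 12.25°.

∠R ≈ 12.25°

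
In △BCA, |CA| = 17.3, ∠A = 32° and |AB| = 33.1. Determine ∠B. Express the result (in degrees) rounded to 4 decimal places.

26.4486

By the law of cosines, |BC|² = |CA|² + |AB|² − 2·|CA|·|AB|·cos A = 423.66, so |BC| ≈ 20.583.
Law of cosines again: cos B = (|AB|² + |BC|² − |CA|²)/(2·|AB|·|BC|) ≈ 0.89533, so ∠B ≈ 26.45°.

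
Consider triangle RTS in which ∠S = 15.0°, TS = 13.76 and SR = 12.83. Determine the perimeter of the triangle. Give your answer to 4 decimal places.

perimeter ≈ 30.1811

By the law of cosines, RT² = TS² + SR² − 2·TS·SR·cos S = 12.896, so RT ≈ 3.5911.
Semiperimeter s = (13.76+12.83+3.5911)/2 = 15.091.
Perimeter = 13.76 + 12.83 + 3.5911 = 30.181.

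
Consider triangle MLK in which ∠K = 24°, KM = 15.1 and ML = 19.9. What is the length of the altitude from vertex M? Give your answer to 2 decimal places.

h_M ≈ 6.14

Law of sines: sin L = KM·sin K/ML ≈ 0.30863.
Since ML ≥ KM, only the acute value applies: ∠L ≈ 17.98°.
Then ∠M = 180° − ∠K − ∠L ≈ 138.02°.
Law of sines gives LK = ML·sin M/sin K ≈ 32.723.
Area = ½·ML·KM·sin M ≈ 100.49.
The altitude from M has length 2·area/LK ≈ 6.1417.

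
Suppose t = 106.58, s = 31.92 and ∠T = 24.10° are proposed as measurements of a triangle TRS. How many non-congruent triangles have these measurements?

s·sin T = 31.92·sin(24.10°) ≈ 13.03.
Since t ≥ s, exactly one triangle exists.

1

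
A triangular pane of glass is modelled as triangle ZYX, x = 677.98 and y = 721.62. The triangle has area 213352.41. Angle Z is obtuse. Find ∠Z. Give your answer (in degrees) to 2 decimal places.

∠Z ≈ 119.29°

From area = ½·y·x·sin Z, we get sin Z = 2·area/(y·x) ≈ 0.87217.
Taking the obtuse solution, ∠Z ≈ 119.29°.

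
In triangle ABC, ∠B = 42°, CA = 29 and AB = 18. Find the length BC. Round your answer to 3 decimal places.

39.757

Law of sines: sin C = AB·sin B/CA ≈ 0.41532.
Since CA ≥ AB, only the acute value applies: ∠C ≈ 24.54°.
Then ∠A = 180° − ∠B − ∠C ≈ 113.46°.
Law of sines gives BC = CA·sin A/sin B ≈ 39.757.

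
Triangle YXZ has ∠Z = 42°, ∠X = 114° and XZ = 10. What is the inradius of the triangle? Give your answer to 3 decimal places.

The third angle is ∠Y = 180° − ∠X − ∠Z = 24.00°.
Law of sines: ZY = XZ·sin X/sin Y ≈ 22.46.
Law of sines: YX = XZ·sin Z/sin Y ≈ 16.451.
Area = ½·XZ·ZY·sin Z ≈ 75.145.
Semiperimeter s = (10+22.46+16.451)/2 = 24.456.
Inradius = area/s = 75.145/24.456 ≈ 3.0727.

r ≈ 3.073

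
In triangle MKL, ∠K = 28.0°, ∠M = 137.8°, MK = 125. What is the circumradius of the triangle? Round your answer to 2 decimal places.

The third angle is ∠L = 180° − ∠M − ∠K = 14.20°.
Law of sines: KL = MK·sin M/sin L ≈ 342.29.
Law of sines: LM = MK·sin K/sin L ≈ 239.23.
Circumradius = MK/(2 sin L) ≈ 254.78.

R ≈ 254.78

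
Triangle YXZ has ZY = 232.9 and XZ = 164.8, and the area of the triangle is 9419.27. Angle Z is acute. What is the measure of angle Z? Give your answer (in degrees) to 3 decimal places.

∠Z ≈ 29.394°

From area = ½·XZ·ZY·sin Z, we get sin Z = 2·area/(XZ·ZY) ≈ 0.49082.
Taking the acute solution, ∠Z ≈ 29.39°.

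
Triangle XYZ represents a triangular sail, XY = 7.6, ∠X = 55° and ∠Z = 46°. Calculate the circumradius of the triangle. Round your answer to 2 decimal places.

The third angle is ∠Y = 180° − ∠Z − ∠X = 79.00°.
Law of sines: YZ = XY·sin X/sin Z ≈ 8.6545.
Law of sines: ZX = XY·sin Y/sin Z ≈ 10.371.
Circumradius = XY/(2 sin Z) ≈ 5.2826.

R ≈ 5.28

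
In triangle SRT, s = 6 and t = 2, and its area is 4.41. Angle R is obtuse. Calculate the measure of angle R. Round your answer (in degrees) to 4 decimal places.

132.6928

From area = ½·t·s·sin R, we get sin R = 2·area/(t·s) ≈ 0.73500.
Taking the obtuse solution, ∠R ≈ 132.69°.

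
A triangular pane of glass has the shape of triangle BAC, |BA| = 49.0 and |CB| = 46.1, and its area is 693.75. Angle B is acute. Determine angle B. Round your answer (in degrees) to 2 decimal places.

From area = ½·|CB|·|BA|·sin B, we get sin B = 2·area/(|CB|·|BA|) ≈ 0.61424.
Taking the acute solution, ∠B ≈ 37.90°.

37.90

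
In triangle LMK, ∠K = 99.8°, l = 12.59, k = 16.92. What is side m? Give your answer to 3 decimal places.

Law of sines: sin L = l·sin K/k ≈ 0.73323.
Since k ≥ l, only the acute value applies: ∠L ≈ 47.16°.
Then ∠M = 180° − ∠K − ∠L ≈ 33.04°.
Law of sines gives m = k·sin M/sin K ≈ 9.3623.

9.362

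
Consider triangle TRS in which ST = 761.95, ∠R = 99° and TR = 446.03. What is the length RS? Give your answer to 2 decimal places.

551.91

Law of sines: sin S = TR·sin R/ST ≈ 0.57817.
Since ST ≥ TR, only the acute value applies: ∠S ≈ 35.32°.
Then ∠T = 180° − ∠R − ∠S ≈ 45.68°.
Law of sines gives RS = ST·sin T/sin R ≈ 551.91.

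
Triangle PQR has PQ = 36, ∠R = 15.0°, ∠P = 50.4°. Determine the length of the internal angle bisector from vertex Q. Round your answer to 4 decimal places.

t_Q ≈ 29.1168

The third angle is ∠Q = 180° − ∠R − ∠P = 114.60°.
Law of sines: QR = PQ·sin P/sin R ≈ 107.17.
Law of sines: RP = PQ·sin Q/sin R ≈ 126.47.
The bisector from Q has length 2·PQ·QR·cos(∠Q/2)/(PQ+QR) ≈ 29.117.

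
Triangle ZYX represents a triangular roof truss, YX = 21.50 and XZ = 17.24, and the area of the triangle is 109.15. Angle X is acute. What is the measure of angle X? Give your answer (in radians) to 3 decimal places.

0.630

From area = ½·YX·XZ·sin X, we get sin X = 2·area/(YX·XZ) ≈ 0.58895.
Taking the acute solution, ∠X ≈ 0.630 rad.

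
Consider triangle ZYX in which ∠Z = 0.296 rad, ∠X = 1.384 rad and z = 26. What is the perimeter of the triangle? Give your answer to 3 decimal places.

perimeter ≈ 202.186

The third angle is ∠Y = π − ∠X − ∠Z = 1.462 rad.
Law of sines: y = z·sin Y/sin Z ≈ 88.603.
Law of sines: x = z·sin X/sin Z ≈ 87.583.
Semiperimeter s = (26+88.603+87.583)/2 = 101.09.
Perimeter = 26 + 88.603 + 87.583 = 202.19.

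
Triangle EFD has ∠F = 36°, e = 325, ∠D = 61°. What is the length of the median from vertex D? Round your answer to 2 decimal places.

The third angle is ∠E = 180° − ∠F − ∠D = 83.00°.
Law of sines: f = e·sin F/sin E ≈ 192.46.
Law of sines: d = e·sin D/sin E ≈ 286.39.
Median from D: ½√(2·e² + 2·f² − d²) ≈ 225.45.

225.45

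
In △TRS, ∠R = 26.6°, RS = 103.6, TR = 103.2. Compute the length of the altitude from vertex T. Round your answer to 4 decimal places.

46.2087

By the law of cosines, ST² = TR² + RS² − 2·TR·RS·cos R = 2263.5, so ST ≈ 47.576.
Area = ½·TR·RS·sin R ≈ 2393.6.
The altitude from T has length 2·area/RS ≈ 46.209.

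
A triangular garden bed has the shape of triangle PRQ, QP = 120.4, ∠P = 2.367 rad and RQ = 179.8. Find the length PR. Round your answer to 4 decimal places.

72.8097

Law of sines: sin R = QP·sin P/RQ ≈ 0.46836.
Since RQ ≥ QP, only the acute value applies: ∠R ≈ 0.487 rad.
Then ∠Q = π − ∠P − ∠R ≈ 0.287 rad.
Law of sines gives PR = RQ·sin Q/sin P ≈ 72.81.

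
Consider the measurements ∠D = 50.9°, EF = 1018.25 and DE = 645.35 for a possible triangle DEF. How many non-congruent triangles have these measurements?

1

DE·sin D = 645.35·sin(50.9°) ≈ 500.8.
Since EF ≥ DE, exactly one triangle exists.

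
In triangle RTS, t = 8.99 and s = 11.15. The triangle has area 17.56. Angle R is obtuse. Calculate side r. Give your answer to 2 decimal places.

From area = ½·t·s·sin R, we get sin R = 2·area/(t·s) ≈ 0.35036.
Taking the obtuse solution, ∠R ≈ 159.49°.
Law of cosines then gives r ≈ 19.822.

19.82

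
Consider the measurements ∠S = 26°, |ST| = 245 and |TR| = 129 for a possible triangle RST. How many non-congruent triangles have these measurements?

2

|ST|·sin S = 245·sin(26°) ≈ 107.4.
Since |ST| sin S < |TR| < |ST| (107.4 < 129 < 245), two triangles exist.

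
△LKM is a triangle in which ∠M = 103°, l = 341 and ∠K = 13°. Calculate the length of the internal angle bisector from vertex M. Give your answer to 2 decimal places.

t_M ≈ 84.99

The third angle is ∠L = 180° − ∠K − ∠M = 64.00°.
Law of sines: k = l·sin K/sin L ≈ 85.346.
Law of sines: m = l·sin M/sin L ≈ 369.67.
The bisector from M has length 2·l·k·cos(∠M/2)/(l+k) ≈ 84.987.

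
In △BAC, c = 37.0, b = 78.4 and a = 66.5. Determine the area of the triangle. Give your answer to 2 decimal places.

area ≈ 1227.04

Semiperimeter s = (78.4 + 66.5 + 37)/2 = 90.95.
Heron's formula: area = √(90.95·12.55·24.45·53.95) ≈ 1227.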